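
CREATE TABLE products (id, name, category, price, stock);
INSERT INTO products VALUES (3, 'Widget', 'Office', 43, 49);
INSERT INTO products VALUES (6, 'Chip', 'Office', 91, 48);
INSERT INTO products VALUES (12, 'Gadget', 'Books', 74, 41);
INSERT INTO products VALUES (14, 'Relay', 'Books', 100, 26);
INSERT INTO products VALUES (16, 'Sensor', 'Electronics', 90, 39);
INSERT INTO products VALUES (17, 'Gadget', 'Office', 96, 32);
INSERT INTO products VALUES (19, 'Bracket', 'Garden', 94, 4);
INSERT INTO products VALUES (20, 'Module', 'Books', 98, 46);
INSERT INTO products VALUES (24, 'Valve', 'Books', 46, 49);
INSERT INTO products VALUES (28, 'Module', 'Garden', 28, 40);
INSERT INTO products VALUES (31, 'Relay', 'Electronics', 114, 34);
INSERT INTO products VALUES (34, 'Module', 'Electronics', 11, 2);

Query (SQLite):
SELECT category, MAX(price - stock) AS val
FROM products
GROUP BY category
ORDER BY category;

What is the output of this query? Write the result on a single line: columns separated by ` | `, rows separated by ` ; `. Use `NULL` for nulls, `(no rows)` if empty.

Books | 74 ; Electronics | 80 ; Garden | 90 ; Office | 64

For each row compute price - stock.
Group by category; take MAX of the expression per group.
  Books: ids {12, 14, 20, 24} → MAX(price - stock)=74
  Electronics: ids {16, 31, 34} → MAX(price - stock)=80
  Garden: ids {19, 28} → MAX(price - stock)=90
  Office: ids {3, 6, 17} → MAX(price - stock)=64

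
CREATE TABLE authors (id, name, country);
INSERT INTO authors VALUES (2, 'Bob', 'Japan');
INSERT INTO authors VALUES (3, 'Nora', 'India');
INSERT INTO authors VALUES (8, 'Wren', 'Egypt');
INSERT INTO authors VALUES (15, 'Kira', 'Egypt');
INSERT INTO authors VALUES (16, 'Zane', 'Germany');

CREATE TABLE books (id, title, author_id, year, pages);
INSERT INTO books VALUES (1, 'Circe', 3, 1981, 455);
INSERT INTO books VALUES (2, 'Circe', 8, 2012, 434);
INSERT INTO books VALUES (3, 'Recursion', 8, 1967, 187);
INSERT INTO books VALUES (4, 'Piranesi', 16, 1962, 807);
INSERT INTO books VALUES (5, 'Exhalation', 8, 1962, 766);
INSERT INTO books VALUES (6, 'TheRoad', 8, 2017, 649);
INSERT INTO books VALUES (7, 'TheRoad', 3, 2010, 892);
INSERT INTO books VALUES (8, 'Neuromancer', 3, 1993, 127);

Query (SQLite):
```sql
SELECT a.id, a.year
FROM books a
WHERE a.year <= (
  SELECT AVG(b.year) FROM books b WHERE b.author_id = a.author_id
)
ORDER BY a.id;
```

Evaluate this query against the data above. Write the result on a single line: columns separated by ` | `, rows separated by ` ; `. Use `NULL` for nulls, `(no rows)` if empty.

1 | 1981 ; 3 | 1967 ; 4 | 1962 ; 5 | 1962 ; 8 | 1993

For each books row a, compute AVG(year) over rows sharing a.author_id.
Keep row a if a.year <= that per-group AVG.
  author_id=3: AVG(year) = 1994.666667
  author_id=8: AVG(year) = 1989.5
  author_id=16: AVG(year) = 1962.0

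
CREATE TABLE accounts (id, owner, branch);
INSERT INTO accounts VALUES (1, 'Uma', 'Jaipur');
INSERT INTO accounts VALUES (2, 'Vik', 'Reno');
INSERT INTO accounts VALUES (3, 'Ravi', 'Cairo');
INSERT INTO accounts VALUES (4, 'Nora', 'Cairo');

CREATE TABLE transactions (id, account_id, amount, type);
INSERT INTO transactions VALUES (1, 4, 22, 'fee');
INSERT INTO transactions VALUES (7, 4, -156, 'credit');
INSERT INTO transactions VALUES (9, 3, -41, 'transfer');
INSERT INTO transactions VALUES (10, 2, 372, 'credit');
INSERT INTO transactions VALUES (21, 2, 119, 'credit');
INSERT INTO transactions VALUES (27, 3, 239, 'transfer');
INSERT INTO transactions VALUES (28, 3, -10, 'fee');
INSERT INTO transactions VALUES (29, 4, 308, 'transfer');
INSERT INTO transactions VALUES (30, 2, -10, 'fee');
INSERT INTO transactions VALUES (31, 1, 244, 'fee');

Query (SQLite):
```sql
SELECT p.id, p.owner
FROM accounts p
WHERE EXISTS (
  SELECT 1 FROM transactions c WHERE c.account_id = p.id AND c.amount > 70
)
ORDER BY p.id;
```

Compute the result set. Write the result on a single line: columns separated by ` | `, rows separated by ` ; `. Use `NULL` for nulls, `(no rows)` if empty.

For each accounts row, check whether any transactions with matching account_id has amount > 70.
Keep rows where that is true.

1 | Uma ; 2 | Vik ; 3 | Ravi ; 4 | Nora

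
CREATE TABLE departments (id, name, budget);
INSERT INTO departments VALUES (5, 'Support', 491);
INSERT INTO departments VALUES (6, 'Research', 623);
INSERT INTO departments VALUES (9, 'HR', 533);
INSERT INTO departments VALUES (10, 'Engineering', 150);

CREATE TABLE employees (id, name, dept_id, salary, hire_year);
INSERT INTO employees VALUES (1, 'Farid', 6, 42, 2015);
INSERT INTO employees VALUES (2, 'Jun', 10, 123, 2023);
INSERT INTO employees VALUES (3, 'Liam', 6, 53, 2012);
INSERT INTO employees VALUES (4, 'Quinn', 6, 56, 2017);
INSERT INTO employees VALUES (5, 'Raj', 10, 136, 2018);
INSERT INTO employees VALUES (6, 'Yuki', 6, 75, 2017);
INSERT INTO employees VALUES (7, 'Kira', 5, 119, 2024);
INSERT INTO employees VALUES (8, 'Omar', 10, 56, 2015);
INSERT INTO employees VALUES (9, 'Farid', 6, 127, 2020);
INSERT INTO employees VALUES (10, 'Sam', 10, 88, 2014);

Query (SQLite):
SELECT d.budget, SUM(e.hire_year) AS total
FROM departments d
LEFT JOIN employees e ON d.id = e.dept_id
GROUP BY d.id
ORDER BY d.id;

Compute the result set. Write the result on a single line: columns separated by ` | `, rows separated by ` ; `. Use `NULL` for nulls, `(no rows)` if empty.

491 | 2024 ; 623 | 10081 ; 533 | NULL ; 150 | 8070

LEFT JOIN keeps every departments row; unmatched ones get NULL for employees columns.
Group by departments.id and compute SUM(e.hire_year). SUM over an all-NULL group is NULL.
  5: ids {7} → SUM(e.hire_year)=2024
  6: ids {1, 3, 4, 6, 9} → SUM(e.hire_year)=10081
  9: ids {—} → SUM(e.hire_year)=NULL
  10: ids {2, 5, 8, 10} → SUM(e.hire_year)=8070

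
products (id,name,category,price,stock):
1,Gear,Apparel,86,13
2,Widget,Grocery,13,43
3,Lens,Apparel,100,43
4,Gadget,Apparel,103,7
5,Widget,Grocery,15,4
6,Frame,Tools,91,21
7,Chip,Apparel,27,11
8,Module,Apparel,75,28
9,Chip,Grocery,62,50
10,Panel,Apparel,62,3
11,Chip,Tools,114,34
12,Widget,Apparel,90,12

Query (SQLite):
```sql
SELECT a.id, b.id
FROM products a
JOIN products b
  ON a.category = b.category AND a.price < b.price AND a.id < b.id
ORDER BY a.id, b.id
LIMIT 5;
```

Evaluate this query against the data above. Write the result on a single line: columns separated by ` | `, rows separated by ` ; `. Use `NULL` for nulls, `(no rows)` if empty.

Pairs (a,b) with same category, a.price < b.price, a.id < b.id.
category groups: Apparel:{1,3,4,7,8,10,12} Grocery:{2,5,9} Tools:{6,11}
Ordered by (a.id, b.id); first 5.

1 | 3 ; 1 | 4 ; 1 | 12 ; 2 | 5 ; 2 | 9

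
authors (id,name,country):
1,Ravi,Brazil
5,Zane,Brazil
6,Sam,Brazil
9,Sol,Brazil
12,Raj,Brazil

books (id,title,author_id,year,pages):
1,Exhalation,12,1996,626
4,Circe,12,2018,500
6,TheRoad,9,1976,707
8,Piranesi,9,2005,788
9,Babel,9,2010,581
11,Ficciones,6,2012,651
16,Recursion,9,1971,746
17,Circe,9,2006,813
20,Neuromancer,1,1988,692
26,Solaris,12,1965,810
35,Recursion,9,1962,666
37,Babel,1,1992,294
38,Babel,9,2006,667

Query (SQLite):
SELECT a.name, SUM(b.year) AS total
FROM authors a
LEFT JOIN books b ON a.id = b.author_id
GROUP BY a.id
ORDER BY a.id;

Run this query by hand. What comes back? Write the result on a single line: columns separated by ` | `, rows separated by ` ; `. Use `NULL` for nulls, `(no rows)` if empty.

Ravi | 3980 ; Zane | NULL ; Sam | 2012 ; Sol | 13936 ; Raj | 5979

LEFT JOIN keeps every authors row; unmatched ones get NULL for books columns.
Group by authors.id and compute SUM(b.year). SUM over an all-NULL group is NULL.
  1: ids {20, 37} → SUM(b.year)=3980
  5: ids {—} → SUM(b.year)=NULL
  6: ids {11} → SUM(b.year)=2012
  9: ids {6, 8, 9, 16, 17, 35, 38} → SUM(b.year)=13936
  12: ids {1, 4, 26} → SUM(b.year)=5979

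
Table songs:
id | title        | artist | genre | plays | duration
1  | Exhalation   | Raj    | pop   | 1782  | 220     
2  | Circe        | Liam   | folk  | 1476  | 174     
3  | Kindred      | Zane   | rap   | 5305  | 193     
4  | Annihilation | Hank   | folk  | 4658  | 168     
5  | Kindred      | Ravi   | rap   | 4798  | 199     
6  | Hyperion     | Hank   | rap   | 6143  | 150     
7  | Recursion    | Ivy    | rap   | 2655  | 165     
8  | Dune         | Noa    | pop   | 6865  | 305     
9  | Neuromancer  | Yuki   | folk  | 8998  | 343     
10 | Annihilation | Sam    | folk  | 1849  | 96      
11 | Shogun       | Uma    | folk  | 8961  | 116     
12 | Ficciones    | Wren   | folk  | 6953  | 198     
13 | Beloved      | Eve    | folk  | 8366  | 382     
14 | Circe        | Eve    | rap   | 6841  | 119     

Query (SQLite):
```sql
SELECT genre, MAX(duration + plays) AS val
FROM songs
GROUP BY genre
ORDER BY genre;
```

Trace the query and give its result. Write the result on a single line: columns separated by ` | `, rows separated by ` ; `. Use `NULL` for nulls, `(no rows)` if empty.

folk | 9341 ; pop | 7170 ; rap | 6960

For each row compute duration + plays.
Group by genre; take MAX of the expression per group.
  folk: ids {2, 4, 9, 10, 11, 12, 13} → MAX(duration + plays)=9341
  pop: ids {1, 8} → MAX(duration + plays)=7170
  rap: ids {3, 5, 6, 7, 14} → MAX(duration + plays)=6960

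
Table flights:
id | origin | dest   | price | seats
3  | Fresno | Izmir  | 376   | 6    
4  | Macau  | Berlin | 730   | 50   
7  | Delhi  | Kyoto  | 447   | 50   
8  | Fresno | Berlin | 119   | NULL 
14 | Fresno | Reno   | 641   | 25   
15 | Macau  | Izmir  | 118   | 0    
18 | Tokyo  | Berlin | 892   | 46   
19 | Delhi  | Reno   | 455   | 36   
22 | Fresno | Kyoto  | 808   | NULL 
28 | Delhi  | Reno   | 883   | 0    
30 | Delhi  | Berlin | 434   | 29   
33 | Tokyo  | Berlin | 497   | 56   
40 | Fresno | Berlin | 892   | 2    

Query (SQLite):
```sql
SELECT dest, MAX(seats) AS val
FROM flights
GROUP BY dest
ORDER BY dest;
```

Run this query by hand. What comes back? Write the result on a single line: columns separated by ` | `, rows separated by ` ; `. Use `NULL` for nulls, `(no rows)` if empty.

Berlin | 56 ; Izmir | 6 ; Kyoto | 50 ; Reno | 36

Partition flights by dest; compute MAX(seats) within each group.
  Berlin: ids {4, 8, 18, 30, 33, 40} → MAX(seats)=56
  Izmir: ids {3, 15} → MAX(seats)=6
  Kyoto: ids {7, 22} → MAX(seats)=50
  Reno: ids {14, 19, 28} → MAX(seats)=36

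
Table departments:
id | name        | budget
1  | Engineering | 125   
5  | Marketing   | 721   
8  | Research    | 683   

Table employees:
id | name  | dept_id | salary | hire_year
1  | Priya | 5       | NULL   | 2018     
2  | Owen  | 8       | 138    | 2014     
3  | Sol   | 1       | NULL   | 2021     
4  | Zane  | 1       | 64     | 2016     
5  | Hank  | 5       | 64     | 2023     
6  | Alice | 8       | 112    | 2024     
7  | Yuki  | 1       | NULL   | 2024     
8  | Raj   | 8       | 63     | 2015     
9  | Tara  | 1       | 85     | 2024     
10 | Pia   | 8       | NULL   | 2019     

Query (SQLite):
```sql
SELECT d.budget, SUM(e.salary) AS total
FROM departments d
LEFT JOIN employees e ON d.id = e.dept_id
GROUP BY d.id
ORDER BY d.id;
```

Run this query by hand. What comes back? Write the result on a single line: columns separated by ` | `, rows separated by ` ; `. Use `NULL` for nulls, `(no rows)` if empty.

LEFT JOIN keeps every departments row; unmatched ones get NULL for employees columns.
Group by departments.id and compute SUM(e.salary). SUM over an all-NULL group is NULL.
  1: ids {3, 4, 7, 9} → SUM(e.salary)=149
  5: ids {1, 5} → SUM(e.salary)=64
  8: ids {2, 6, 8, 10} → SUM(e.salary)=313

125 | 149 ; 721 | 64 ; 683 | 313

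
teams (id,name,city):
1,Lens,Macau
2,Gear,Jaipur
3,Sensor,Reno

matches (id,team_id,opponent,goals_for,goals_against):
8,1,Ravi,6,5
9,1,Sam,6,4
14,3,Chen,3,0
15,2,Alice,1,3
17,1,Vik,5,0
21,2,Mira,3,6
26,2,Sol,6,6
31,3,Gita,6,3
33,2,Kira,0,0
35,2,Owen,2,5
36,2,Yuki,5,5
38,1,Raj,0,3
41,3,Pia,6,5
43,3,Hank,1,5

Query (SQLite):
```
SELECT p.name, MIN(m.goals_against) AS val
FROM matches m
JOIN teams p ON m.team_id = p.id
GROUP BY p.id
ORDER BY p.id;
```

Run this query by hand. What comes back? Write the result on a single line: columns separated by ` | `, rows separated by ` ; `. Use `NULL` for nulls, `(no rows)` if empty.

Lens | 0 ; Gear | 0 ; Sensor | 0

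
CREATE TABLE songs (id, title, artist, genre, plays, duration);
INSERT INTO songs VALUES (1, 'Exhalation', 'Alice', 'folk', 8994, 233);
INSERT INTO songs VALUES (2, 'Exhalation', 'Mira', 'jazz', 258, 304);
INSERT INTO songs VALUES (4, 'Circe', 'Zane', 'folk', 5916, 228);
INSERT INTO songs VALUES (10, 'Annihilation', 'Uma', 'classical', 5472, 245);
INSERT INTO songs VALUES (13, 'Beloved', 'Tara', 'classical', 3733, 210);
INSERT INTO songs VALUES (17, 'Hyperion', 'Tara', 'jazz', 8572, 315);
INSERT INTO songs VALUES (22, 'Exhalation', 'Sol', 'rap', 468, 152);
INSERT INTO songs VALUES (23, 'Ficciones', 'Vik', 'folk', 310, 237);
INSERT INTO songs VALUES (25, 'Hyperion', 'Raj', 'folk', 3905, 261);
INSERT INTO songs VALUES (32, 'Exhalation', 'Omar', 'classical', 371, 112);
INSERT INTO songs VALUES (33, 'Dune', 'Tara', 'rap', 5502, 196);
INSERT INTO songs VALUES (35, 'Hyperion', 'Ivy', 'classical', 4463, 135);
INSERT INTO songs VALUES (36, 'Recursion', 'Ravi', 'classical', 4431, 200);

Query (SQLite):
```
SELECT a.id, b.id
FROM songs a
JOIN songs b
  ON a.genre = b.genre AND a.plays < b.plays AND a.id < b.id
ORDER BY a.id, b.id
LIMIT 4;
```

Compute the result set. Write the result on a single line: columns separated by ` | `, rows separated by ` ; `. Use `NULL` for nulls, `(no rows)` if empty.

2 | 17 ; 13 | 35 ; 13 | 36 ; 22 | 33

Pairs (a,b) with same genre, a.plays < b.plays, a.id < b.id.
genre groups: classical:{10,13,32,35,36} folk:{1,4,23,25} jazz:{2,17} rap:{22,33}
Ordered by (a.id, b.id); first 4.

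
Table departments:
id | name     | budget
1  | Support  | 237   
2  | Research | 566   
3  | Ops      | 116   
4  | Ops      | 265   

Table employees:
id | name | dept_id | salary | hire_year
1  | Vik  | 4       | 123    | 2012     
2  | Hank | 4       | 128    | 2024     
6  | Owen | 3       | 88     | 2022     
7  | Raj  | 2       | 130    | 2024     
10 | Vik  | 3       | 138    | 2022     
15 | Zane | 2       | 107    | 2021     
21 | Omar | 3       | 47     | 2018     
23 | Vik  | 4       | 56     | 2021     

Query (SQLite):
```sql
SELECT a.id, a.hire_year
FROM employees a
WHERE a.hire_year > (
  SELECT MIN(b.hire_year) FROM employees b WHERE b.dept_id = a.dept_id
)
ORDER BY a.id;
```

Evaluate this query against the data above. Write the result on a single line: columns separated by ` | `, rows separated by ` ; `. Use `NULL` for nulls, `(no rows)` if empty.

2 | 2024 ; 6 | 2022 ; 7 | 2024 ; 10 | 2022 ; 23 | 2021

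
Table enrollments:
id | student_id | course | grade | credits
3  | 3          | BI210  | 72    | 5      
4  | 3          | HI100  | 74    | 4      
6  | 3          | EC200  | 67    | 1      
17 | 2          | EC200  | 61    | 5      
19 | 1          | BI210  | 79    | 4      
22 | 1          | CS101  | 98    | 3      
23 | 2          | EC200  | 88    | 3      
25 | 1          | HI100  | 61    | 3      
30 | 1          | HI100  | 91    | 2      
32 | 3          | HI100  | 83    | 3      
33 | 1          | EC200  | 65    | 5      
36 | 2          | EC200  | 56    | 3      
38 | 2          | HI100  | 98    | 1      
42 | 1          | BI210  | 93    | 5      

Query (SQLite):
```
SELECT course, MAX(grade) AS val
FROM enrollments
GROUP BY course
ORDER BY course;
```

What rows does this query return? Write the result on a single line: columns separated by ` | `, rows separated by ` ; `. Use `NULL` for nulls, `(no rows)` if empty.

BI210 | 93 ; CS101 | 98 ; EC200 | 88 ; HI100 | 98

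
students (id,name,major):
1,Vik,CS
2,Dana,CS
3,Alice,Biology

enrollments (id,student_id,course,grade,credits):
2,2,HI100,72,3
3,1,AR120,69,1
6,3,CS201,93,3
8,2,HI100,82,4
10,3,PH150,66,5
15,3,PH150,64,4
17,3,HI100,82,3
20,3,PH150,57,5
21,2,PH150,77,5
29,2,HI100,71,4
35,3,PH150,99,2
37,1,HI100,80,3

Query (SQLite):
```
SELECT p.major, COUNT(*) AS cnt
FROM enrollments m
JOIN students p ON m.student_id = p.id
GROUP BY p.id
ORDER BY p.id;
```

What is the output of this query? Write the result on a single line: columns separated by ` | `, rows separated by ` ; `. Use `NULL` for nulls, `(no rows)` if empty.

Join each enrollments row to its students via student_id.
Group joined rows by students.id; compute COUNT(*) per group.
  1: ids {3, 37} → COUNT(*)=2
  2: ids {2, 8, 21, 29} → COUNT(*)=4
  3: ids {6, 10, 15, 17, 20, 35} → COUNT(*)=6

CS | 2 ; CS | 4 ; Biology | 6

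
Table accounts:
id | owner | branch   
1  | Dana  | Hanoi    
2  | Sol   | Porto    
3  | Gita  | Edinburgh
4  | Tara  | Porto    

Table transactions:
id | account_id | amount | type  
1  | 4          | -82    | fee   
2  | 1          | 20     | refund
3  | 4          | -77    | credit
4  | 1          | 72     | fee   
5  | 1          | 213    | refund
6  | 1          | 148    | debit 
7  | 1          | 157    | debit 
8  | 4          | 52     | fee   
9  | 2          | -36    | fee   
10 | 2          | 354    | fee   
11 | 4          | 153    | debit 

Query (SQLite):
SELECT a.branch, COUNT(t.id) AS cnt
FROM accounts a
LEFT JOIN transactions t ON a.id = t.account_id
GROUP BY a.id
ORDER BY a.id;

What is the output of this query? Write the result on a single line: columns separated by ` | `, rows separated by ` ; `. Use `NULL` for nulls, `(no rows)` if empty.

LEFT JOIN keeps every accounts row; unmatched ones get NULL for transactions columns.
Group by accounts.id and compute COUNT(t.id). COUNT(col) of an all-NULL group is 0.
  1: ids {2, 4, 5, 6, 7} → COUNT(t.id)=5
  2: ids {9, 10} → COUNT(t.id)=2
  3: ids {—} → COUNT(t.id)=0
  4: ids {1, 3, 8, 11} → COUNT(t.id)=4

Hanoi | 5 ; Porto | 2 ; Edinburgh | 0 ; Porto | 4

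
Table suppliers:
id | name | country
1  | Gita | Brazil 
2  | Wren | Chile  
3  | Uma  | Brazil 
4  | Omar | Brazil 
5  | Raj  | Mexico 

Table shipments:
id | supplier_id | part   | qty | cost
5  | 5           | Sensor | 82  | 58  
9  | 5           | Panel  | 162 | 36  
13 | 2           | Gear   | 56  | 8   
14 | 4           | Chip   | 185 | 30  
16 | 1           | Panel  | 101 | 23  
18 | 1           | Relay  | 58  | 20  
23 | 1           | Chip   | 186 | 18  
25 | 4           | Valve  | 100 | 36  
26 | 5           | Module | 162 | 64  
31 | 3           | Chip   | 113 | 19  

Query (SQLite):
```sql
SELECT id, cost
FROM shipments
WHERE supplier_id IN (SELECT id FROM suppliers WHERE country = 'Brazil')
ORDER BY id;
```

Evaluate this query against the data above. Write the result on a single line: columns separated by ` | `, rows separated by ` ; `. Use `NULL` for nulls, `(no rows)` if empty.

14 | 30 ; 16 | 23 ; 18 | 20 ; 23 | 18 ; 25 | 36 ; 31 | 19

Inner query: suppliers.id where country = 'Brazil'.
Outer: keep shipments rows whose supplier_id is in that set.
Inner query → {1, 3, 4}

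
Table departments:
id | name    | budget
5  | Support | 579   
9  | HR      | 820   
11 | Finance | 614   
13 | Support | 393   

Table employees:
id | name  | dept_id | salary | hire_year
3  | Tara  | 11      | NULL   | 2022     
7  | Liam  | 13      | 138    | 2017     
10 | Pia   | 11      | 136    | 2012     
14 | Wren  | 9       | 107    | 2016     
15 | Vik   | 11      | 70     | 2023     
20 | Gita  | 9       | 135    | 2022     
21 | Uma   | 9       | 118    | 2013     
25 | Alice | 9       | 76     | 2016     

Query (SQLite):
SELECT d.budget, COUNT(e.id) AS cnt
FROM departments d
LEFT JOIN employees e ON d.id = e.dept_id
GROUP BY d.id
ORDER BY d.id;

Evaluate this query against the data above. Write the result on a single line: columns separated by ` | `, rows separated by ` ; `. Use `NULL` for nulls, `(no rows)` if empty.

579 | 0 ; 820 | 4 ; 614 | 3 ; 393 | 1

LEFT JOIN keeps every departments row; unmatched ones get NULL for employees columns.
Group by departments.id and compute COUNT(e.id). COUNT(col) of an all-NULL group is 0.
  5: ids {—} → COUNT(e.id)=0
  9: ids {14, 20, 21, 25} → COUNT(e.id)=4
  11: ids {3, 10, 15} → COUNT(e.id)=3
  13: ids {7} → COUNT(e.id)=1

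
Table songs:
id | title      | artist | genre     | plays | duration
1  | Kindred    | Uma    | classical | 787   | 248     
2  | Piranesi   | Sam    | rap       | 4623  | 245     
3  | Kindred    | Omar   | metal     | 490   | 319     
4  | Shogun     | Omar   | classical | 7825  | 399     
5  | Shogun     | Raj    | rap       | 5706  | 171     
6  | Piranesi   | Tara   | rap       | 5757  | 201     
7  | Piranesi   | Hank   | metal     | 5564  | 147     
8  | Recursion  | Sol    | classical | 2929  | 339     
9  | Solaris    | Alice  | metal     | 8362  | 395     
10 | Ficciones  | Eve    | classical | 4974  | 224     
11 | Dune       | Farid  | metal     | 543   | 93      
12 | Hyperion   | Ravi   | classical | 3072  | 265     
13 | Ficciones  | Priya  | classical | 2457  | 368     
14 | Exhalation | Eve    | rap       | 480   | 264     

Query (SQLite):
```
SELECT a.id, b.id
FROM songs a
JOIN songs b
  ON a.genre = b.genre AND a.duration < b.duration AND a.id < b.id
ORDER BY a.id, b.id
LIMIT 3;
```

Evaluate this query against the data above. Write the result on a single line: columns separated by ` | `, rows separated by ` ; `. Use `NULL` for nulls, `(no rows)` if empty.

1 | 4 ; 1 | 8 ; 1 | 12

Pairs (a,b) with same genre, a.duration < b.duration, a.id < b.id.
genre groups: classical:{1,4,8,10,12,13} metal:{3,7,9,11} rap:{2,5,6,14}
Ordered by (a.id, b.id); first 3.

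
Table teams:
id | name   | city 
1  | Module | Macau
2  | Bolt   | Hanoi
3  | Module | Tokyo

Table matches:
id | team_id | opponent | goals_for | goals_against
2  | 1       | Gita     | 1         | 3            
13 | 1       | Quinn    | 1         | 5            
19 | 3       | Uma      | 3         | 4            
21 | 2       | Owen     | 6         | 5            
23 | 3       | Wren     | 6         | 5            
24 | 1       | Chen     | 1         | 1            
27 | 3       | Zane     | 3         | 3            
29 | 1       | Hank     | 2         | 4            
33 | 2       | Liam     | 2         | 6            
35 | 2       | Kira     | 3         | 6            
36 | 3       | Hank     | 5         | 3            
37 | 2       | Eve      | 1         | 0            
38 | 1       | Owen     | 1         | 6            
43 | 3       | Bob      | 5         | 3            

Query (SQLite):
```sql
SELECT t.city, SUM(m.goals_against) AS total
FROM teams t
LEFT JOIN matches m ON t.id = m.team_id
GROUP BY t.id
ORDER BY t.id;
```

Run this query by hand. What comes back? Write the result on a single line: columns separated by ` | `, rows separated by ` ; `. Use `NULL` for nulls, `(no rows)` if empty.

LEFT JOIN keeps every teams row; unmatched ones get NULL for matches columns.
Group by teams.id and compute SUM(m.goals_against). SUM over an all-NULL group is NULL.
  1: ids {2, 13, 24, 29, 38} → SUM(m.goals_against)=19
  2: ids {21, 33, 35, 37} → SUM(m.goals_against)=17
  3: ids {19, 23, 27, 36, 43} → SUM(m.goals_against)=18

Macau | 19 ; Hanoi | 17 ; Tokyo | 18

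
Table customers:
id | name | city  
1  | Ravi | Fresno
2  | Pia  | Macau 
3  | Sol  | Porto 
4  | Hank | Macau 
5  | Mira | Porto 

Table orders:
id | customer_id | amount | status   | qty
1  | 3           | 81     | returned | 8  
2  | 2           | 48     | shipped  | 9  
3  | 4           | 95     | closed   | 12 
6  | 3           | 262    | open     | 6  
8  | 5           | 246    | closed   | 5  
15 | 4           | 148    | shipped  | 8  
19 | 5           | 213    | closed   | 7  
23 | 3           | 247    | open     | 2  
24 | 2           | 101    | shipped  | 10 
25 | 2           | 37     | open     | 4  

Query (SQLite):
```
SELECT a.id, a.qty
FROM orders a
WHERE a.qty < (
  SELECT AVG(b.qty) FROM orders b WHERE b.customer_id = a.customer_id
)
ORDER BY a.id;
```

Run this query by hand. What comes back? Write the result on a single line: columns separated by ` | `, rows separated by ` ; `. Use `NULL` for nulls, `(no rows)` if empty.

For each orders row a, compute AVG(qty) over rows sharing a.customer_id.
Keep row a if a.qty < that per-group AVG.
  customer_id=2: AVG(qty) = 7.666667
  customer_id=3: AVG(qty) = 5.333333
  customer_id=4: AVG(qty) = 10.0
  customer_id=5: AVG(qty) = 6.0

8 | 5 ; 15 | 8 ; 23 | 2 ; 25 | 4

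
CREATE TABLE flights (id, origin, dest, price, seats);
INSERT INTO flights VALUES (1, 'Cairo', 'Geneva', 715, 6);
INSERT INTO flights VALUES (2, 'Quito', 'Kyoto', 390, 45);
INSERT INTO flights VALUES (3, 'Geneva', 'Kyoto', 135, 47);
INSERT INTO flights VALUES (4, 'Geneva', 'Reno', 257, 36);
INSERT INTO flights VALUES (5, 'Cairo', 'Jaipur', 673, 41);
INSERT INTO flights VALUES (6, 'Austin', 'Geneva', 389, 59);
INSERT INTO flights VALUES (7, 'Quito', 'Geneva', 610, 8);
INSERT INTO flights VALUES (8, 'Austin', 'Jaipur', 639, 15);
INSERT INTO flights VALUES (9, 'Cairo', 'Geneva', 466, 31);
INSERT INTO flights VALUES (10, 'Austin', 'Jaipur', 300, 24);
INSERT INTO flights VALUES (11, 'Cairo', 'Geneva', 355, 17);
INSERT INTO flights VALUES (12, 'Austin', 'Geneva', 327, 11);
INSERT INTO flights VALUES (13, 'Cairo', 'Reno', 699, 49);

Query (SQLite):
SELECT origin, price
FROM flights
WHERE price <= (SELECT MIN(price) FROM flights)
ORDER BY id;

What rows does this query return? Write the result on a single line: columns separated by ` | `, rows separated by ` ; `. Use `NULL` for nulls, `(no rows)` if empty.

Geneva | 135

Scalar subquery: MIN(price) over all flights rows = 135.
Keep rows where price <= that value.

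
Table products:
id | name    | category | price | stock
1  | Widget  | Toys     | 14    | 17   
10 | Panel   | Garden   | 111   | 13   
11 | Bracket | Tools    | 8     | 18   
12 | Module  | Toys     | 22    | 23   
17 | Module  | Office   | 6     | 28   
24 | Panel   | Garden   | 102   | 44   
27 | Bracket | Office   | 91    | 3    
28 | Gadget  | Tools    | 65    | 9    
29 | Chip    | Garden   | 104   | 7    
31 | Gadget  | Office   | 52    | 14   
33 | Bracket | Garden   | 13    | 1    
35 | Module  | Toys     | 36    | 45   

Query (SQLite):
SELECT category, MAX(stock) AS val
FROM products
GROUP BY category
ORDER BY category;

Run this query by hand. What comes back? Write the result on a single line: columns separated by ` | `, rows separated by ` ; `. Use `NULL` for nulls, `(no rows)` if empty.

Garden | 44 ; Office | 28 ; Tools | 18 ; Toys | 45

Partition products by category; compute MAX(stock) within each group.
  Garden: ids {10, 24, 29, 33} → MAX(stock)=44
  Office: ids {17, 27, 31} → MAX(stock)=28
  Tools: ids {11, 28} → MAX(stock)=18
  Toys: ids {1, 12, 35} → MAX(stock)=45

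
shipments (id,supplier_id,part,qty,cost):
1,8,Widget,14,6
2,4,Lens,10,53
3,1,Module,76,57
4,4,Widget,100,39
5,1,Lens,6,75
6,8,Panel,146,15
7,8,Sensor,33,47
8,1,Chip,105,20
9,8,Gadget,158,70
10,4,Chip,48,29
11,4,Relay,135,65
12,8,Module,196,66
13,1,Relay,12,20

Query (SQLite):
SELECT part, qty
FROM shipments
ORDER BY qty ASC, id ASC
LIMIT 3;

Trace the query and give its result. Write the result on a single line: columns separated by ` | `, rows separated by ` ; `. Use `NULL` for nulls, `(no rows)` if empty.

Sort by qty asc, tiebreak id asc: (6, id=5), (10, id=2), (12, id=13), (14, id=1), (33, id=7), (48, id=10) …. Take first 3.

Lens | 6 ; Lens | 10 ; Relay | 12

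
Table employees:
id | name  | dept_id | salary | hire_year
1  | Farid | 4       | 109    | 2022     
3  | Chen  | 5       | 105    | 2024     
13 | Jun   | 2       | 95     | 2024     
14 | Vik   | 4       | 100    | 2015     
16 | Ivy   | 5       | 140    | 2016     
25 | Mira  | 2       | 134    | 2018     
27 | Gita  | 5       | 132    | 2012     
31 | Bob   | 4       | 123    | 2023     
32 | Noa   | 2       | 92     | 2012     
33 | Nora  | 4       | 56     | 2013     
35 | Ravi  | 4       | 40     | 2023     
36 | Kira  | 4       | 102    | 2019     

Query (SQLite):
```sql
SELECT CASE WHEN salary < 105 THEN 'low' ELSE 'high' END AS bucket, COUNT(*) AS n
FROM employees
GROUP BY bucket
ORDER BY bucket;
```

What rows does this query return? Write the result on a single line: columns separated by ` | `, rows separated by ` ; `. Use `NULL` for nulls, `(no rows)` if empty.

Bucket rows by salary < 105 → 'low' else 'high'; count each bucket.

high | 6 ; low | 6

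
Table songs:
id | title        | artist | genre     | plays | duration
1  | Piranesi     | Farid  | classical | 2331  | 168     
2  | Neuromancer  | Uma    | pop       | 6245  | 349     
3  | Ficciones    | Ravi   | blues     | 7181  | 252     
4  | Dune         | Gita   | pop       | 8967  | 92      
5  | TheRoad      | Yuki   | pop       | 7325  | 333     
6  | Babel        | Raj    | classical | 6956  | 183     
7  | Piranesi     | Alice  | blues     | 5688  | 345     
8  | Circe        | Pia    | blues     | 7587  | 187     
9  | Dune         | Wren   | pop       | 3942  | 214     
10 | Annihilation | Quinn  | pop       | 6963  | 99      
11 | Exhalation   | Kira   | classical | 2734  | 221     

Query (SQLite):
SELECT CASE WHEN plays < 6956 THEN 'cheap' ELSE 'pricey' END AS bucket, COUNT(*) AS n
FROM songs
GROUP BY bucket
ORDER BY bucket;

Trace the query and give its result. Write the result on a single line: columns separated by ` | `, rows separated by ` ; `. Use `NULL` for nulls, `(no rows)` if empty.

cheap | 5 ; pricey | 6

Bucket rows by plays < 6956 → 'cheap' else 'pricey'; count each bucket.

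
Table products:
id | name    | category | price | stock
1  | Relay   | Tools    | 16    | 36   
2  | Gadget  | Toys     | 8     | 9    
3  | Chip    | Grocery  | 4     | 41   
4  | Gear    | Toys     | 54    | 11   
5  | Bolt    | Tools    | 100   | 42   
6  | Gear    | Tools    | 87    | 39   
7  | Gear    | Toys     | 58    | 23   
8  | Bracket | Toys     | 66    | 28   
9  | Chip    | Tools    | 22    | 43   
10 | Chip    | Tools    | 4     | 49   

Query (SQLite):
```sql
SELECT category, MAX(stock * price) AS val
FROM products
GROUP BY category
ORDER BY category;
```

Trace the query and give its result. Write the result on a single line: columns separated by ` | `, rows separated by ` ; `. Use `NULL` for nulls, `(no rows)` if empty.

For each row compute stock * price.
Group by category; take MAX of the expression per group.
  Grocery: ids {3} → MAX(stock * price)=164
  Tools: ids {1, 5, 6, 9, 10} → MAX(stock * price)=4200
  Toys: ids {2, 4, 7, 8} → MAX(stock * price)=1848

Grocery | 164 ; Tools | 4200 ; Toys | 1848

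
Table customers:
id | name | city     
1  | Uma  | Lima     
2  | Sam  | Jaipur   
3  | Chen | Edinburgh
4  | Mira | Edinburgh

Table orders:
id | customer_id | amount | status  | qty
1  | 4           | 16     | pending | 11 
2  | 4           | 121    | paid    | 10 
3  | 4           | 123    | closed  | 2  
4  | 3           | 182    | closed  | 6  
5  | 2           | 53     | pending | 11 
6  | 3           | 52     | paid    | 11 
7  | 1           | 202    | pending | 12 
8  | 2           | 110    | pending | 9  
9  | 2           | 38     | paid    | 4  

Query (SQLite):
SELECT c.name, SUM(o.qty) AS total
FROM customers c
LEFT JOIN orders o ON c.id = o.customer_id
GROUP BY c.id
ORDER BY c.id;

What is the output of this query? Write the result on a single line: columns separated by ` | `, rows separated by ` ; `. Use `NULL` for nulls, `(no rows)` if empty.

Uma | 12 ; Sam | 24 ; Chen | 17 ; Mira | 23

LEFT JOIN keeps every customers row; unmatched ones get NULL for orders columns.
Group by customers.id and compute SUM(o.qty). SUM over an all-NULL group is NULL.
  1: ids {7} → SUM(o.qty)=12
  2: ids {5, 8, 9} → SUM(o.qty)=24
  3: ids {4, 6} → SUM(o.qty)=17
  4: ids {1, 2, 3} → SUM(o.qty)=23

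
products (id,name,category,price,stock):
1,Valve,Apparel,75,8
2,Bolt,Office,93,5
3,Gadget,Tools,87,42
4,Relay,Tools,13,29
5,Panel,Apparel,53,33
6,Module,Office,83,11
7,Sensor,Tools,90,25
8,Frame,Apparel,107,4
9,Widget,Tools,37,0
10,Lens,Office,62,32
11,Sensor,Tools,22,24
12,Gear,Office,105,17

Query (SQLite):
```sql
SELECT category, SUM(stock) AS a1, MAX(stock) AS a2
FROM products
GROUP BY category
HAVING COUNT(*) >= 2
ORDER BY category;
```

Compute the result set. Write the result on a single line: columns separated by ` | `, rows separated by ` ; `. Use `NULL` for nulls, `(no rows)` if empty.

Group products by category.
Per group compute: SUM(stock), MAX(stock).
HAVING: drop groups with fewer than 2 rows.
  Apparel: ids {1, 5, 8} → SUM(stock)=45, MAX(stock)=33
  Office: ids {2, 6, 10, 12} → SUM(stock)=65, MAX(stock)=32
  Tools: ids {3, 4, 7, 9, 11} → SUM(stock)=120, MAX(stock)=42

Apparel | 45 | 33 ; Office | 65 | 32 ; Tools | 120 | 42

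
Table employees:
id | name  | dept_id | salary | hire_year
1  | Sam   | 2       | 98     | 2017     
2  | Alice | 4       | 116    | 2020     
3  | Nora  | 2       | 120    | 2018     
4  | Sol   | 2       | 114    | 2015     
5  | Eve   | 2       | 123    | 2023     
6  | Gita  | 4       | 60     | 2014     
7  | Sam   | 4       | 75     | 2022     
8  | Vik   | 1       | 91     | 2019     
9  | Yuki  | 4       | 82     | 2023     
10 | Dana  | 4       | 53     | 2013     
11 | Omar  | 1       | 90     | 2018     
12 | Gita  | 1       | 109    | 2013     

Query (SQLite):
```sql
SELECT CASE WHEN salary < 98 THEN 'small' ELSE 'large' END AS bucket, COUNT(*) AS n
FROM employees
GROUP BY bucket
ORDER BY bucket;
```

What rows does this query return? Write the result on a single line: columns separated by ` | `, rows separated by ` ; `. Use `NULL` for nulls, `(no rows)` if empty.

large | 6 ; small | 6

Bucket rows by salary < 98 → 'small' else 'large'; count each bucket.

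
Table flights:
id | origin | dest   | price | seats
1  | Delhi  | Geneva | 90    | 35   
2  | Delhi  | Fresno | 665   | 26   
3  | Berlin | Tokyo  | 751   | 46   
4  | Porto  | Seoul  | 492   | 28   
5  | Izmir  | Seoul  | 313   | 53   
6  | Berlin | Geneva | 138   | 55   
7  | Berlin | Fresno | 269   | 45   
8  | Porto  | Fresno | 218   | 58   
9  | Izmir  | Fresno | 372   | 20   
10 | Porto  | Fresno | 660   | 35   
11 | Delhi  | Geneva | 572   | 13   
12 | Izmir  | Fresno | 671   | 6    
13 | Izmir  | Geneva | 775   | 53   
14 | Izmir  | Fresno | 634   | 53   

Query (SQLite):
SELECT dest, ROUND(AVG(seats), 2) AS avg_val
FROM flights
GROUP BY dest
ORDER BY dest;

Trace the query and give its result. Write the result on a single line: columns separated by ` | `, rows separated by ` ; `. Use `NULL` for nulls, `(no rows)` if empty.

Fresno | 34.71 ; Geneva | 39 ; Seoul | 40.5 ; Tokyo | 46

Partition flights by dest; compute ROUND(AVG(seats), 2) within each group.
  Fresno: ids {2, 7, 8, 9, 10, 12, 14} → ROUND(AVG(seats), 2)=34.71
  Geneva: ids {1, 6, 11, 13} → ROUND(AVG(seats), 2)=39
  Seoul: ids {4, 5} → ROUND(AVG(seats), 2)=40.5
  Tokyo: ids {3} → ROUND(AVG(seats), 2)=46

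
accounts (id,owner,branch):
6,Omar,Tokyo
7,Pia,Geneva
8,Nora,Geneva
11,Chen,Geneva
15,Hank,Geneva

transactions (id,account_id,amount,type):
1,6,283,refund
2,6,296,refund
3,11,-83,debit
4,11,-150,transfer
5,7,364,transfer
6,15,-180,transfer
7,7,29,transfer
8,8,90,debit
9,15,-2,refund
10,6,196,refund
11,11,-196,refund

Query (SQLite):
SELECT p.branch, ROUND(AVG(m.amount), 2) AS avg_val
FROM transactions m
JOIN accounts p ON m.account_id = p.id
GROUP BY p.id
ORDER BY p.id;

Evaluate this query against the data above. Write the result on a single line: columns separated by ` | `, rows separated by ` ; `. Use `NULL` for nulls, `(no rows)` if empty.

Tokyo | 258.33 ; Geneva | 196.5 ; Geneva | 90 ; Geneva | -143 ; Geneva | -91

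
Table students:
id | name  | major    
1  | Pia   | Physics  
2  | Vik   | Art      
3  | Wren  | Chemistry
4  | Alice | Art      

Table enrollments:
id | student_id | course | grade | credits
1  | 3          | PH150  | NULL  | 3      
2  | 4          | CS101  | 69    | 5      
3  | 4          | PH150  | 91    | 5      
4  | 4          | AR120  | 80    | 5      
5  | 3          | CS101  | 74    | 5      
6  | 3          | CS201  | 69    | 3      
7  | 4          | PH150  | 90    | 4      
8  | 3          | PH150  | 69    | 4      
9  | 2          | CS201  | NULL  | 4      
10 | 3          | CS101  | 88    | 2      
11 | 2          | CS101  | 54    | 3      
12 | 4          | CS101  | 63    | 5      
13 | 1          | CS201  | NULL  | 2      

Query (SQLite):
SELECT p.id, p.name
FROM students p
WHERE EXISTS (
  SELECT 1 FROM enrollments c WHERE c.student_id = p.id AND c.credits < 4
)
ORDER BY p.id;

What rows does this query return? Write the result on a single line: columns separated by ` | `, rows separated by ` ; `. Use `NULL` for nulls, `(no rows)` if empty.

For each students row, check whether any enrollments with matching student_id has credits < 4.
Keep rows where that is true.

1 | Pia ; 2 | Vik ; 3 | Wren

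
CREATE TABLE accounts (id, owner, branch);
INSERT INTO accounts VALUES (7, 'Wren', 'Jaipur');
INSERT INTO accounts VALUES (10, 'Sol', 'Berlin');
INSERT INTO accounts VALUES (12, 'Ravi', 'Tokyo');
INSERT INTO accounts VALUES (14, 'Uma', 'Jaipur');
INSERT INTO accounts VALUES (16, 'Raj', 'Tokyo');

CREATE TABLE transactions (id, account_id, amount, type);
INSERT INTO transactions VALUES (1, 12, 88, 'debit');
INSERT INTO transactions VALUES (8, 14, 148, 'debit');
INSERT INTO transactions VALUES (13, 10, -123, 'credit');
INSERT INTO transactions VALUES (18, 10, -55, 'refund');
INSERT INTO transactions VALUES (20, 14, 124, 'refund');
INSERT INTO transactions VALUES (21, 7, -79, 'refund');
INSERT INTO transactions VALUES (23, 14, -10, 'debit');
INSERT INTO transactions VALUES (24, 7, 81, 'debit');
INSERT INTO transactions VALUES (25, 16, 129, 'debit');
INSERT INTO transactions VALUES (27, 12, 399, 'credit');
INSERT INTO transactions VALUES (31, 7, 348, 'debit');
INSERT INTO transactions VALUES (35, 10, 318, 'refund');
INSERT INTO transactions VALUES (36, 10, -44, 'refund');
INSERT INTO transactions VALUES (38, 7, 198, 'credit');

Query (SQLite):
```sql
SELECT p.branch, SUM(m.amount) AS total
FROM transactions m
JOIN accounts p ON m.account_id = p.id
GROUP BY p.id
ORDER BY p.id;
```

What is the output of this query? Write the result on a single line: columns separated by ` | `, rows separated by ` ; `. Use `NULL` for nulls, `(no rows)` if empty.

Join each transactions row to its accounts via account_id.
Group joined rows by accounts.id; compute SUM(m.amount) per group.
  7: ids {21, 24, 31, 38} → SUM(m.amount)=548
  10: ids {13, 18, 35, 36} → SUM(m.amount)=96
  12: ids {1, 27} → SUM(m.amount)=487
  14: ids {8, 20, 23} → SUM(m.amount)=262
  16: ids {25} → SUM(m.amount)=129

Jaipur | 548 ; Berlin | 96 ; Tokyo | 487 ; Jaipur | 262 ; Tokyo | 129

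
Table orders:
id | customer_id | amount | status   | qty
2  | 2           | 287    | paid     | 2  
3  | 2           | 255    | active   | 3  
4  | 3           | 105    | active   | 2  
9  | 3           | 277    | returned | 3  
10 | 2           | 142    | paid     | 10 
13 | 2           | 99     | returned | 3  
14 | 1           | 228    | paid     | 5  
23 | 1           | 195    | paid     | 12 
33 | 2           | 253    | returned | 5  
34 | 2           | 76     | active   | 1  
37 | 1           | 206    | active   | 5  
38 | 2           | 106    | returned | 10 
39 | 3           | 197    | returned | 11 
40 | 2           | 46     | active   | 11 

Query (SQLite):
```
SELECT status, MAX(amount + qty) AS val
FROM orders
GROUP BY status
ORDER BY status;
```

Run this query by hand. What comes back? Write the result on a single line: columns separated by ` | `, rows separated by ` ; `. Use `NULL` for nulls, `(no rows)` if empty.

For each row compute amount + qty.
Group by status; take MAX of the expression per group.
  active: ids {3, 4, 34, 37, 40} → MAX(amount + qty)=258
  paid: ids {2, 10, 14, 23} → MAX(amount + qty)=289
  returned: ids {9, 13, 33, 38, 39} → MAX(amount + qty)=280

active | 258 ; paid | 289 ; returned | 280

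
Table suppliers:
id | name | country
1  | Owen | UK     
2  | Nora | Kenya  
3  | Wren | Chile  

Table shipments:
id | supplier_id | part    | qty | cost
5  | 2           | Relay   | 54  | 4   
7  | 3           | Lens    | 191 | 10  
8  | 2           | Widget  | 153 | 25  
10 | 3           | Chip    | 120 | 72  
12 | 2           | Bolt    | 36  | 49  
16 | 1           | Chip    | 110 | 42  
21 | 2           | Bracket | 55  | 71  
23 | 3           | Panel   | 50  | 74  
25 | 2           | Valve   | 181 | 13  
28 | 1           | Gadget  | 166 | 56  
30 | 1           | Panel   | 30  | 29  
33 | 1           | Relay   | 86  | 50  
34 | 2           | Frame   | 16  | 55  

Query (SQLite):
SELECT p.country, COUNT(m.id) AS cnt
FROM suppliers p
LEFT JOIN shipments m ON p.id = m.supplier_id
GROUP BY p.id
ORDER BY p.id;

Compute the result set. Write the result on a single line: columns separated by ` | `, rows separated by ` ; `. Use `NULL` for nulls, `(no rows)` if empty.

UK | 4 ; Kenya | 6 ; Chile | 3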